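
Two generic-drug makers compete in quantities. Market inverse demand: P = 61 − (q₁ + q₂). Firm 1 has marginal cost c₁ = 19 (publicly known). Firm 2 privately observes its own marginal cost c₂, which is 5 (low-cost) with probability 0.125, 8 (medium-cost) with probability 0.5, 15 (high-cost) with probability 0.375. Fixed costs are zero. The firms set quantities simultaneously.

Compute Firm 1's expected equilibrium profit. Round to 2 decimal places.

Type-c best response for Firm 2: q₂(c) = (61 − c)/2 − q₁/2.
Firm 1 maximizes expected profit; its first-order condition is 61 − 2q₁ − E[q₂] − 19 = 0.
Substituting E[q₂] and solving: E[c₂] = 10.25, so q₁ = (61 − 2·19 + 10.25)/3 = 11.0833.
E[P] = 61 − (q₁ + E[q₂]) = 30.0833; Firm 1's expected profit = (E[P] − 19)·q₁ = (30.0833 − 19)·11.0833 = 122.84.

122.84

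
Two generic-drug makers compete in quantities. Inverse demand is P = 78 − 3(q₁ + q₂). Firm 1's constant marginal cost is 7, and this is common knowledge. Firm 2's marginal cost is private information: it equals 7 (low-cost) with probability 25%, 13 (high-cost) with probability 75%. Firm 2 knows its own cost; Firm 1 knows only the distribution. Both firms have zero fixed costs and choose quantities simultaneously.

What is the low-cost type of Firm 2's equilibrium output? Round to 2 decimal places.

7.64

Firm 2 with cost c maximizes (78 − 3(q₁+q₂) − c)·q₂, giving q₂(c) = (78 − c − 3q₁)/6.
E[c₂] = 0.25·7 + 0.75·13 = 11.5
Firm 1's FOC against E[q₂] yields q₁ = (78 − 2·7 + E[c₂])/9 = (78 − 14 + 11.5)/9 = 8.38889.
q₂(low-cost) = (78 − 7 − 3·8.38889)/6 = 7.63889.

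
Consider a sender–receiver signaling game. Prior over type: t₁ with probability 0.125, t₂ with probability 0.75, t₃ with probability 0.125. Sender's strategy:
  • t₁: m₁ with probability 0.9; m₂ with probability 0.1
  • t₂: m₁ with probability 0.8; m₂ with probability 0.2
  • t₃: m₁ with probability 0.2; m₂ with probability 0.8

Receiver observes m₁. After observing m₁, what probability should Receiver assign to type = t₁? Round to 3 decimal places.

0.153

Apply Bayes' rule using the sender's strategy as the likelihood.
P(m₁) = 0.125·0.9 + 0.75·0.8 + 0.125·0.2 = 0.7375
P(t₁ | m₁) = (0.125·0.9) / 0.7375 = 0.1125 / 0.7375 = 0.152542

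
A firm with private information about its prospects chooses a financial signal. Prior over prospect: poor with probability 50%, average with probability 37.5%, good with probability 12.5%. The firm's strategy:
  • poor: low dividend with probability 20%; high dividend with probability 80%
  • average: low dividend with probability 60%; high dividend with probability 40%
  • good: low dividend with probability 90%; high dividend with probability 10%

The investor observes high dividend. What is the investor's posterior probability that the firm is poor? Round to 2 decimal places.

0.71

Apply Bayes' rule using the sender's strategy as the likelihood.
P(high dividend) = 0.5·0.8 + 0.375·0.4 + 0.125·0.1 = 0.5625
P(poor | high dividend) = (0.5·0.8) / 0.5625 = 0.4 / 0.5625 = 0.711111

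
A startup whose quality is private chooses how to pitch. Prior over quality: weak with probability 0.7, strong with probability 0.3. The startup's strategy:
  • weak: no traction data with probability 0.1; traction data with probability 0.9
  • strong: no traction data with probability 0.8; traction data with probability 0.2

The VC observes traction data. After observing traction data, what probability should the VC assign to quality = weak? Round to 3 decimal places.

0.913

P(traction data) = 0.7·0.9 + 0.3·0.2 = 0.69
P(weak | traction data) = (0.7·0.9) / 0.69 = 0.63 / 0.69 = 0.913043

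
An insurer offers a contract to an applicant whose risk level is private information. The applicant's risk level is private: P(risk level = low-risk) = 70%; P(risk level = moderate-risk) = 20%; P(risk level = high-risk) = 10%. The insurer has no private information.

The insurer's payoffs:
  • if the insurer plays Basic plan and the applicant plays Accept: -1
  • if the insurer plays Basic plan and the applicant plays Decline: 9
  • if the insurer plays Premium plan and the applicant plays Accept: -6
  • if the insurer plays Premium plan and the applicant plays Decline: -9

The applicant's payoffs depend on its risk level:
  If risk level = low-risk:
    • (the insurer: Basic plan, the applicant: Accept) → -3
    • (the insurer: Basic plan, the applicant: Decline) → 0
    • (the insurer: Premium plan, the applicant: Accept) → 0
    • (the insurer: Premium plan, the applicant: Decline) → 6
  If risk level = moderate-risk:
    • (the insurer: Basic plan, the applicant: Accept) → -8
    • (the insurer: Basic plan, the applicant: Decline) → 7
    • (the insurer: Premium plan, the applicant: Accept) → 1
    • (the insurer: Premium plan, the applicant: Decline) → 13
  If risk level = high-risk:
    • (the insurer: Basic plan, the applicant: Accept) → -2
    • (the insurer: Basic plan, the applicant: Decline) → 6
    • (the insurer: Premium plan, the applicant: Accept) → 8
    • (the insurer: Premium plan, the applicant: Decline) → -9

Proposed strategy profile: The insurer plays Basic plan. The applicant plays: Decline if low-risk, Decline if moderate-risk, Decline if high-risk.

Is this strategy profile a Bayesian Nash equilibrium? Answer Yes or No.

A profile is a BNE iff every type of every player is best-responding given beliefs about the other side.
The insurer plays Basic plan: E[Basic plan] = 0.7·(9) + 0.2·(9) + 0.1·(9) = 9; E[Premium plan] = -9. Best-responding. ✓
The applicant (risk level low-risk), facing Basic plan: Accept gives -3, Decline gives 0. Proposed Decline is best. ✓
The applicant (risk level moderate-risk), facing Basic plan: Accept gives -8, Decline gives 7. Proposed Decline is best. ✓
The applicant (risk level high-risk), facing Basic plan: Accept gives -2, Decline gives 6. Proposed Decline is best. ✓

Yes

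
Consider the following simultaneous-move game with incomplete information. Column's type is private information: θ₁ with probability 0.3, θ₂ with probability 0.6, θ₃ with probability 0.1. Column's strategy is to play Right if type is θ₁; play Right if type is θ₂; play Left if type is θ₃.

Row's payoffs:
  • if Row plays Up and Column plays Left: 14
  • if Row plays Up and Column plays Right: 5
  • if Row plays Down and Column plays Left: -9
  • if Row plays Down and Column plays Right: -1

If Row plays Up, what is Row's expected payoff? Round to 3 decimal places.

E[Up] = 0.3·5 + 0.6·5 + 0.1·14 = 1.5 + 3 + 1.4 = 5.9

5.900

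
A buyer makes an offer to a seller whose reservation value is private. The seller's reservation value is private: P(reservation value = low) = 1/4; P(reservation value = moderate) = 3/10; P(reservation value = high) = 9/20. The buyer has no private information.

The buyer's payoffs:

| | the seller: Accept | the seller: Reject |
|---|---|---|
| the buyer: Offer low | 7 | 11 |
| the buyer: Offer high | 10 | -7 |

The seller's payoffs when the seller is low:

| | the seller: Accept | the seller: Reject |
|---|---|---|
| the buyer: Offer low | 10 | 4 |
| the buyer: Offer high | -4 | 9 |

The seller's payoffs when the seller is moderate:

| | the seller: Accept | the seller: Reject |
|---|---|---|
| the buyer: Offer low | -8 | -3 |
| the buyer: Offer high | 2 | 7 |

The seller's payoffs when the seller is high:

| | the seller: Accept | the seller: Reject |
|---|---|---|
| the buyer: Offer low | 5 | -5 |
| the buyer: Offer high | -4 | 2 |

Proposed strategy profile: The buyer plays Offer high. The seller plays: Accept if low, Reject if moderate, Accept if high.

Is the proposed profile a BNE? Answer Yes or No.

No

The buyer plays Offer high: E[Offer high] = 1/4·(10) + 3/10·(-7) + 9/20·(10) = 49/10; E[Offer low] = 41/5. Not best-responding. ✗
The seller (reservation value low), facing Offer high: Accept gives -4, Reject gives 9. Proposed Accept is not best — profitable deviation exists. ✗
The seller (reservation value moderate), facing Offer high: Accept gives 2, Reject gives 7. Proposed Reject is best. ✓
The seller (reservation value high), facing Offer high: Accept gives -4, Reject gives 2. Proposed Accept is not best — profitable deviation exists. ✗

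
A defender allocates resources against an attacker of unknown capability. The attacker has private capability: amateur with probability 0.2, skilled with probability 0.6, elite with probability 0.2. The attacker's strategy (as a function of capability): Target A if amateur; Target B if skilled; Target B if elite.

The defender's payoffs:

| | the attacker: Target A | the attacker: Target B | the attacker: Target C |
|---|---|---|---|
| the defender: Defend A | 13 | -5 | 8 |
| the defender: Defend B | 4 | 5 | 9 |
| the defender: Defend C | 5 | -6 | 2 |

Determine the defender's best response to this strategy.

E[Defend A] = 0.2·(13) + 0.6·(-5) + 0.2·(-5) = -1.4
E[Defend B] = 0.2·(4) + 0.6·(5) + 0.2·(5) = 4.8
E[Defend C] = 0.2·(5) + 0.6·(-6) + 0.2·(-6) = -3.8
Best response: Defend B (4.8 is the largest).

Defend B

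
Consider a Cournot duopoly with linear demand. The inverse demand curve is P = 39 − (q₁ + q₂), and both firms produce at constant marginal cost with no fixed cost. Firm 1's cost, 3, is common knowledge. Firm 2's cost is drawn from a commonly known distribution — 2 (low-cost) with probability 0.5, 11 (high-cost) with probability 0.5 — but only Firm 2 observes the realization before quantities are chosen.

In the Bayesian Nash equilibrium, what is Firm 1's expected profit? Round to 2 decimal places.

173.36

Firm 2 with cost c maximizes (39 − (q₁+q₂) − c)·q₂, giving q₂(c) = (39 − c − q₁)/2.
E[c₂] = 0.5·2 + 0.5·11 = 6.5
Firm 1's FOC against E[q₂] yields q₁ = (39 − 2·3 + E[c₂])/3 = (39 − 6 + 6.5)/3 = 13.1667.
E[P] = 39 − (q₁ + E[q₂]) = 16.1667; Firm 1's expected profit = (E[P] − 3)·q₁ = (16.1667 − 3)·13.1667 = 173.361.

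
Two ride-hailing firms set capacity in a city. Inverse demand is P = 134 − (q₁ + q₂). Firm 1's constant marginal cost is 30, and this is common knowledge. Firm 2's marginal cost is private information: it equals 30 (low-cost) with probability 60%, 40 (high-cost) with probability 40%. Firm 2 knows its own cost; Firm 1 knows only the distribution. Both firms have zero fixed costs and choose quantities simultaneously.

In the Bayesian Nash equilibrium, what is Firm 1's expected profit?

1296

Type-c best response for Firm 2: q₂(c) = (134 − c)/2 − q₁/2.
Firm 1 maximizes expected profit; its first-order condition is 134 − 2q₁ − E[q₂] − 30 = 0.
Substituting E[q₂] and solving: E[c₂] = 34, so q₁ = (134 − 2·30 + 34)/3 = 36.
E[P] = 134 − (q₁ + E[q₂]) = 66; Firm 1's expected profit = (E[P] − 30)·q₁ = (66 − 30)·36 = 1296.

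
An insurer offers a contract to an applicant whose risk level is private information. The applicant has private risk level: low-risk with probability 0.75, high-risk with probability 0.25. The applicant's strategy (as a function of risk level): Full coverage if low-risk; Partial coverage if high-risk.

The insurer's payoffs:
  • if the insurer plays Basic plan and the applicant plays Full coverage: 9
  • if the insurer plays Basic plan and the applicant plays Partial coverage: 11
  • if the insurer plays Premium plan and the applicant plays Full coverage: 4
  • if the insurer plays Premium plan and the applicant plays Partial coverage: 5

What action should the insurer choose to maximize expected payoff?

Basic plan

E[Basic plan] = 0.75·(9) + 0.25·(11) = 9.5
E[Premium plan] = 0.75·(4) + 0.25·(5) = 4.25
Best response: Basic plan (9.5 is the largest).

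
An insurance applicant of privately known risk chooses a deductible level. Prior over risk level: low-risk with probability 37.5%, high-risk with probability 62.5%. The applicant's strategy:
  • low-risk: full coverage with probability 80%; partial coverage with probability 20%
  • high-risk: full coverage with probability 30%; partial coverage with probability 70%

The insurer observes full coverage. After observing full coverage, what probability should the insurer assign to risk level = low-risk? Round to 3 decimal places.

P(full coverage) = 0.375·0.8 + 0.625·0.3 = 0.4875
P(low-risk | full coverage) = (0.375·0.8) / 0.4875 = 0.3 / 0.4875 = 0.615385

0.615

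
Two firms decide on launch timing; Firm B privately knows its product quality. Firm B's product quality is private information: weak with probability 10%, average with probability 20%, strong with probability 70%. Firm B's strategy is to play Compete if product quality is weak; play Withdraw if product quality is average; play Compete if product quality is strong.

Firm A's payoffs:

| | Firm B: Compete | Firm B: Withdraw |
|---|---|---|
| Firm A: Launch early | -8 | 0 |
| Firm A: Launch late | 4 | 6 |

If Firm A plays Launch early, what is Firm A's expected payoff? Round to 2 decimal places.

-6.40

E[Launch early] = 0.1·(-8) + 0.2·0 + 0.7·(-8) = (-0.8) + 0 + (-5.6) = -6.4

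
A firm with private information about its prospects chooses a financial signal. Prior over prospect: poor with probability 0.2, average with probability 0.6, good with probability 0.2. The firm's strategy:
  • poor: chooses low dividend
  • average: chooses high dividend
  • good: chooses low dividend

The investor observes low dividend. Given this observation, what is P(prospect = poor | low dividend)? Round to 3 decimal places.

0.500

Apply Bayes' rule using the sender's strategy as the likelihood.
P(low dividend) = 0.2·1 + 0.6·0 + 0.2·1 = 0.4
P(poor | low dividend) = (0.2·1) / 0.4 = 0.2 / 0.4 = 0.5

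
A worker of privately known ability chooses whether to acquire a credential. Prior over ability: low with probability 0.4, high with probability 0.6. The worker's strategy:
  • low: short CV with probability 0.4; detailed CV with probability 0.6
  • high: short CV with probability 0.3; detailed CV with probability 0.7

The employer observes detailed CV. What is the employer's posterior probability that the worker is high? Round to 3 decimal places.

0.636

P(detailed CV) = 0.4·0.6 + 0.6·0.7 = 0.66
P(high | detailed CV) = (0.6·0.7) / 0.66 = 0.42 / 0.66 = 0.636364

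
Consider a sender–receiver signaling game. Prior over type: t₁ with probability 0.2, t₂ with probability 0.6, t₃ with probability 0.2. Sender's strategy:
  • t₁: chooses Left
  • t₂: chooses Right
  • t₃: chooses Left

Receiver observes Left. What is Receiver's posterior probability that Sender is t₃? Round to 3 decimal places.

P(Left) = 0.2·1 + 0.6·0 + 0.2·1 = 0.4
P(t₃ | Left) = (0.2·1) / 0.4 = 0.2 / 0.4 = 0.5

0.500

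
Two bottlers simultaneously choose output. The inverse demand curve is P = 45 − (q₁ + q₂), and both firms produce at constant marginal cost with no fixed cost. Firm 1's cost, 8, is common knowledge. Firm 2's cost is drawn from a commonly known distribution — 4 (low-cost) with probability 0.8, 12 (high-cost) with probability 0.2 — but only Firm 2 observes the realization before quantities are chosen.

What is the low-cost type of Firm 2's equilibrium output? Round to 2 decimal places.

14.73

Type-c best response for Firm 2: q₂(c) = (45 − c)/2 − q₁/2.
Firm 1 maximizes expected profit; its first-order condition is 45 − 2q₁ − E[q₂] − 8 = 0.
Substituting E[q₂] and solving: E[c₂] = 5.6, so q₁ = (45 − 2·8 + 5.6)/3 = 11.5333.
q₂(low-cost) = (45 − 4 − 11.5333)/2 = 14.7333.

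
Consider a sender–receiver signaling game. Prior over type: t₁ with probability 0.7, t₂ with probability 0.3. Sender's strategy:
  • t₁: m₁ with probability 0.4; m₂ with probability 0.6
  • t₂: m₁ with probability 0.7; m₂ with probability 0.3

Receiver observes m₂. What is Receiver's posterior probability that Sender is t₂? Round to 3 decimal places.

0.176

Apply Bayes' rule using the sender's strategy as the likelihood.
P(m₂) = 0.7·0.6 + 0.3·0.3 = 0.51
P(t₂ | m₂) = (0.3·0.3) / 0.51 = 0.09 / 0.51 = 0.176471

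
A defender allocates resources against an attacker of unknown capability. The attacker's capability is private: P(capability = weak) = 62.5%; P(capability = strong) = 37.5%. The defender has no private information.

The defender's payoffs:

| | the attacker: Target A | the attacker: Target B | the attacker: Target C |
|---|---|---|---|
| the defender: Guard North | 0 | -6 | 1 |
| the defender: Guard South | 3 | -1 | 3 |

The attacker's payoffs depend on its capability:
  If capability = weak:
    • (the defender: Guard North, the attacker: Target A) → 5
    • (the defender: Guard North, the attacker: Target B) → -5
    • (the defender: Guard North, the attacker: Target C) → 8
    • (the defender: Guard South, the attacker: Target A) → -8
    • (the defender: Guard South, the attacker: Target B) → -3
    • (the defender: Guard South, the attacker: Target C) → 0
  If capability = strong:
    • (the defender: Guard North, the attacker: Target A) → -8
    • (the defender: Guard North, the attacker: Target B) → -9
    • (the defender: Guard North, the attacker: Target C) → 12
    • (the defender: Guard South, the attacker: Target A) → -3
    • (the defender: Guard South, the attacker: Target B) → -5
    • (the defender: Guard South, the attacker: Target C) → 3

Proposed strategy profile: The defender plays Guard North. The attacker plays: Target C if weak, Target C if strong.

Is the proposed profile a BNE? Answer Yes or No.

A profile is a BNE iff every type of every player is best-responding given beliefs about the other side.
The defender plays Guard North: E[Guard North] = 0.625·(1) + 0.375·(1) = 1; E[Guard South] = 3. Not best-responding. ✗
The attacker (capability weak), facing Guard North: Target A gives 5, Target B gives -5, Target C gives 8. Proposed Target C is best. ✓
The attacker (capability strong), facing Guard North: Target A gives -8, Target B gives -9, Target C gives 12. Proposed Target C is best. ✓

No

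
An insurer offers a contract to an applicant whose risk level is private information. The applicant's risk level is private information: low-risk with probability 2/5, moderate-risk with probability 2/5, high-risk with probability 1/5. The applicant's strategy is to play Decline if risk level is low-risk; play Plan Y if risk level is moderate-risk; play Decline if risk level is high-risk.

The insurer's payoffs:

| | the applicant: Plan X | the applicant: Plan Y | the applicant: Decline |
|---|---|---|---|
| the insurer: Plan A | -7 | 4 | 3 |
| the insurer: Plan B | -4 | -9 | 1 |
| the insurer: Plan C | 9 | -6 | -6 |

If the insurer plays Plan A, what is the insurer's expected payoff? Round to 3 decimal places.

3.400

E[Plan A] = 2/5·3 + 2/5·4 + 1/5·3 = 6/5 + 8/5 + 3/5 = 17/5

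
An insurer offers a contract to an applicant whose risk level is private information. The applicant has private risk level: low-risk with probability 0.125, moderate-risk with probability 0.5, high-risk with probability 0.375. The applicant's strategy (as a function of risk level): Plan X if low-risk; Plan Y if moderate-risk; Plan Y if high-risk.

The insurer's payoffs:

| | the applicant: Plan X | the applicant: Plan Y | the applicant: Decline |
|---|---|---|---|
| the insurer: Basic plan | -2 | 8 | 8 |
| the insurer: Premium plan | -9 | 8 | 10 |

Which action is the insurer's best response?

Basic plan

E[Basic plan] = 0.125·(-2) + 0.5·(8) + 0.375·(8) = 6.75
E[Premium plan] = 0.125·(-9) + 0.5·(8) + 0.375·(8) = 5.875
Best response: Basic plan (6.75 is the largest).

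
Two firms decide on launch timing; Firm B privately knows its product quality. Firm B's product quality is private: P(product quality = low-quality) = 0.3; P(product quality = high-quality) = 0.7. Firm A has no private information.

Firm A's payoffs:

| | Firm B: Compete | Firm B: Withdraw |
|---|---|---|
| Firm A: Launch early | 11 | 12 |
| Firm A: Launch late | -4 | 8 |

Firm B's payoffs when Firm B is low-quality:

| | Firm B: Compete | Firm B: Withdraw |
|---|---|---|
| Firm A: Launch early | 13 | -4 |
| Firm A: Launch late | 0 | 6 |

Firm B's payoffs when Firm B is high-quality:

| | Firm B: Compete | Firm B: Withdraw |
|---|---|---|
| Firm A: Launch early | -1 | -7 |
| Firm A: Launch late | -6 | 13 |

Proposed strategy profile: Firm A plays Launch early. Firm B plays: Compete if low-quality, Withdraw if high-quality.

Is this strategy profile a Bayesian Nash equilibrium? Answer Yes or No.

No

Firm A plays Launch early: E[Launch early] = 0.3·(11) + 0.7·(12) = 11.7; E[Launch late] = 4.4. Best-responding. ✓
Firm B (product quality low-quality), facing Launch early: Compete gives 13, Withdraw gives -4. Proposed Compete is best. ✓
Firm B (product quality high-quality), facing Launch early: Compete gives -1, Withdraw gives -7. Proposed Withdraw is not best — profitable deviation exists. ✗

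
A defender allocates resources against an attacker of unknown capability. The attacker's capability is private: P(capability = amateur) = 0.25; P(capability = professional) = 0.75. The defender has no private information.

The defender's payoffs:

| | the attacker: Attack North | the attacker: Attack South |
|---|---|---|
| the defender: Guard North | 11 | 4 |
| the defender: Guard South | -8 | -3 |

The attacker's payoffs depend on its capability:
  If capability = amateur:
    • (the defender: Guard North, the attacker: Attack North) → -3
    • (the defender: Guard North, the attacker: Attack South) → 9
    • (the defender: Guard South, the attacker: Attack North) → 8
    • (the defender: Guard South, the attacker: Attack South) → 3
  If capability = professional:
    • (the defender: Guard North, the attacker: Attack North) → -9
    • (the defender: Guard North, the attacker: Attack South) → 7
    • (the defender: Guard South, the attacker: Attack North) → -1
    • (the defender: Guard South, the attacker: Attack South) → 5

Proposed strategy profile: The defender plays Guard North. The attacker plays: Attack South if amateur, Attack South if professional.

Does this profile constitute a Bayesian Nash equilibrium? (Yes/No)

A profile is a BNE iff every type of every player is best-responding given beliefs about the other side.
The defender plays Guard North: E[Guard North] = 0.25·(4) + 0.75·(4) = 4; E[Guard South] = -3. Best-responding. ✓
The attacker (capability amateur), facing Guard North: Attack North gives -3, Attack South gives 9. Proposed Attack South is best. ✓
The attacker (capability professional), facing Guard North: Attack North gives -9, Attack South gives 7. Proposed Attack South is best. ✓

Yes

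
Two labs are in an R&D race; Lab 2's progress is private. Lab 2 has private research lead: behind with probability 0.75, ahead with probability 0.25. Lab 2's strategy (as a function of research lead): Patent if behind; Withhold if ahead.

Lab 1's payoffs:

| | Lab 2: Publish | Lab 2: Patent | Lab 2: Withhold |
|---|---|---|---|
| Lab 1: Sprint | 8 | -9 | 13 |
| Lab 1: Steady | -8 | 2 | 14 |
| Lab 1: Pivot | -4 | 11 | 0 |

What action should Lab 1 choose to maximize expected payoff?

Pivot

Compute Lab 1's expected payoff for each action, taking the expectation over Lab 2's type.
E[Sprint] = 0.75·(-9) + 0.25·(13) = -3.5
E[Steady] = 0.75·(2) + 0.25·(14) = 5
E[Pivot] = 0.75·(11) + 0.25·(0) = 8.25
Best response: Pivot (8.25 is the largest).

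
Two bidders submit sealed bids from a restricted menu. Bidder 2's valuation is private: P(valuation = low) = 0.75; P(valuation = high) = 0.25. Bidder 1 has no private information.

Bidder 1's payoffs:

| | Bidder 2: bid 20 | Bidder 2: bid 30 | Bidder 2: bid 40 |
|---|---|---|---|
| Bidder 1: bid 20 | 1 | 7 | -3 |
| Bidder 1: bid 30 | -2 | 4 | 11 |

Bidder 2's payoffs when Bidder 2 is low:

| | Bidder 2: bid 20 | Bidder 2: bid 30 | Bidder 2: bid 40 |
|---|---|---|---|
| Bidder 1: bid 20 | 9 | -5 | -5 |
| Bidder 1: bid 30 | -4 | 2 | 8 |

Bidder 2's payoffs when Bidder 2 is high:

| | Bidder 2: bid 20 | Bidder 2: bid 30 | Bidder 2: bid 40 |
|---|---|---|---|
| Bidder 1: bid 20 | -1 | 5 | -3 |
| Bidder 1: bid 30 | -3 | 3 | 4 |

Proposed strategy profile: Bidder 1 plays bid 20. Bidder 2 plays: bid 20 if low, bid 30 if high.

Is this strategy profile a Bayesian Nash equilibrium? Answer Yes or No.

A profile is a BNE iff every type of every player is best-responding given beliefs about the other side.
Bidder 1 plays bid 20: E[bid 20] = 0.75·(1) + 0.25·(7) = 2.5; E[bid 30] = -0.5. Best-responding. ✓
Bidder 2 (valuation low), facing bid 20: bid 20 gives 9, bid 30 gives -5, bid 40 gives -5. Proposed bid 20 is best. ✓
Bidder 2 (valuation high), facing bid 20: bid 20 gives -1, bid 30 gives 5, bid 40 gives -3. Proposed bid 30 is best. ✓

Yes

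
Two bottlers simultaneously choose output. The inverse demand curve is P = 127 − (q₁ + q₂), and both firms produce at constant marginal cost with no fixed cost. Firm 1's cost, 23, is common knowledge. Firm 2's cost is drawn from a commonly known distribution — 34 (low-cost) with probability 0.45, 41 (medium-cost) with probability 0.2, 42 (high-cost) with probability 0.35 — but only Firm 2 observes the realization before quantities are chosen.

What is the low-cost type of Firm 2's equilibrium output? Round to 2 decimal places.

26.63

Type-c best response for Firm 2: q₂(c) = (127 − c)/2 − q₁/2.
Firm 1 maximizes expected profit; its first-order condition is 127 − 2q₁ − E[q₂] − 23 = 0.
Substituting E[q₂] and solving: E[c₂] = 38.2, so q₁ = (127 − 2·23 + 38.2)/3 = 39.7333.
q₂(low-cost) = (127 − 34 − 39.7333)/2 = 26.6333.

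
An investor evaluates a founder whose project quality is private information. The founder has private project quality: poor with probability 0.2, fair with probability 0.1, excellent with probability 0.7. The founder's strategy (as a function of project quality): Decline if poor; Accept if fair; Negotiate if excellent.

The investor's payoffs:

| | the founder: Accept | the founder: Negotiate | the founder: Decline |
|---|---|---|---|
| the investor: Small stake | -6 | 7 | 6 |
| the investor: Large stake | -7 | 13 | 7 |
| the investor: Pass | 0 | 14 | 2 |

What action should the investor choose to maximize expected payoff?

E[Small stake] = 0.2·(6) + 0.1·(-6) + 0.7·(7) = 5.5
E[Large stake] = 0.2·(7) + 0.1·(-7) + 0.7·(13) = 9.8
E[Pass] = 0.2·(2) + 0.1·(0) + 0.7·(14) = 10.2
Best response: Pass (10.2 is the largest).

Pass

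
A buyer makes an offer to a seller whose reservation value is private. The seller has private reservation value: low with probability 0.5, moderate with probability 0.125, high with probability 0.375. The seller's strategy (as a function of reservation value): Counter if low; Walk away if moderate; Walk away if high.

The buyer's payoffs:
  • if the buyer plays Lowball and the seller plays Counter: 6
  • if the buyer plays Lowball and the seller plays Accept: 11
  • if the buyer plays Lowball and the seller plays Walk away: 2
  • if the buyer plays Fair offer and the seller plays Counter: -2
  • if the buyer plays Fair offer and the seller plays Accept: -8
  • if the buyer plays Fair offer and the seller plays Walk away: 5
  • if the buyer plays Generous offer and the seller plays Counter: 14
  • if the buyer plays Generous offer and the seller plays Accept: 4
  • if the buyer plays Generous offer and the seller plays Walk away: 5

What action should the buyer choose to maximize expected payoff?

E[Lowball] = 0.5·(6) + 0.125·(2) + 0.375·(2) = 4
E[Fair offer] = 0.5·(-2) + 0.125·(5) + 0.375·(5) = 1.5
E[Generous offer] = 0.5·(14) + 0.125·(5) + 0.375·(5) = 9.5
Best response: Generous offer (9.5 is the largest).

Generous offer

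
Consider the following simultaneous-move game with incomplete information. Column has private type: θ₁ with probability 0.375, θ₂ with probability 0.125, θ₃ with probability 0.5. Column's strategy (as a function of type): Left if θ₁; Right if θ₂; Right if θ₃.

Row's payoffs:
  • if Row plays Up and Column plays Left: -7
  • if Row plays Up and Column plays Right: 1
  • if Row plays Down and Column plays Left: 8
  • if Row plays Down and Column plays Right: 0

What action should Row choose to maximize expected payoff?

E[Up] = 0.375·(-7) + 0.125·(1) + 0.5·(1) = -2
E[Down] = 0.375·(8) + 0.125·(0) + 0.5·(0) = 3
Best response: Down (3 is the largest).

Down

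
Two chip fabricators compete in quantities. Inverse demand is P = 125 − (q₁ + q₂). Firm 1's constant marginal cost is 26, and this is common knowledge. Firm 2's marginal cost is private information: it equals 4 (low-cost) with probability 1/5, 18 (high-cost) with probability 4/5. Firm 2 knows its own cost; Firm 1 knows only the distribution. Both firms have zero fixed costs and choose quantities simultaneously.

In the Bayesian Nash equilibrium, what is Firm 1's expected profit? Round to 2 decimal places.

864.36

Firm 2 with cost c maximizes (125 − (q₁+q₂) − c)·q₂, giving q₂(c) = (125 − c − q₁)/2.
E[c₂] = 1/5·4 + 4/5·18 = 15.2
Firm 1's FOC against E[q₂] yields q₁ = (125 − 2·26 + E[c₂])/3 = (125 − 52 + 15.2)/3 = 29.4.
E[P] = 125 − (q₁ + E[q₂]) = 55.4; Firm 1's expected profit = (E[P] − 26)·q₁ = (55.4 − 26)·29.4 = 864.36.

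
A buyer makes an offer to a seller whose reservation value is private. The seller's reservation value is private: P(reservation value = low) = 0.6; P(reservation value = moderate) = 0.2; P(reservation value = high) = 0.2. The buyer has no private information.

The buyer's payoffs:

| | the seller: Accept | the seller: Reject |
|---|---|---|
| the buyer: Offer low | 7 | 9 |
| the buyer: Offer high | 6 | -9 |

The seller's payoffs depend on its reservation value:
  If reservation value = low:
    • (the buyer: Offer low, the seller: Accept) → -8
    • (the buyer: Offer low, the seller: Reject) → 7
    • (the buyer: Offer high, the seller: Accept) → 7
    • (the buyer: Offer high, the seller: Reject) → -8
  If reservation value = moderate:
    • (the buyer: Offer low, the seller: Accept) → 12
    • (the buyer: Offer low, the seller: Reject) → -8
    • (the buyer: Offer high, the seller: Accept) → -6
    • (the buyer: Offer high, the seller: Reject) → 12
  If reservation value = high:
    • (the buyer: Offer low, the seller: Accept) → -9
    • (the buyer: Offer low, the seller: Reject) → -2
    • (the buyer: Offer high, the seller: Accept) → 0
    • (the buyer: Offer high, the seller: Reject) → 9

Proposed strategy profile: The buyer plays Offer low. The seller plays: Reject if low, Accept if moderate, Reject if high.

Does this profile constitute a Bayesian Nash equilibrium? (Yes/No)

A profile is a BNE iff every type of every player is best-responding given beliefs about the other side.
The buyer plays Offer low: E[Offer low] = 0.6·(9) + 0.2·(7) + 0.2·(9) = 8.6; E[Offer high] = -6. Best-responding. ✓
The seller (reservation value low), facing Offer low: Accept gives -8, Reject gives 7. Proposed Reject is best. ✓
The seller (reservation value moderate), facing Offer low: Accept gives 12, Reject gives -8. Proposed Accept is best. ✓
The seller (reservation value high), facing Offer low: Accept gives -9, Reject gives -2. Proposed Reject is best. ✓

Yes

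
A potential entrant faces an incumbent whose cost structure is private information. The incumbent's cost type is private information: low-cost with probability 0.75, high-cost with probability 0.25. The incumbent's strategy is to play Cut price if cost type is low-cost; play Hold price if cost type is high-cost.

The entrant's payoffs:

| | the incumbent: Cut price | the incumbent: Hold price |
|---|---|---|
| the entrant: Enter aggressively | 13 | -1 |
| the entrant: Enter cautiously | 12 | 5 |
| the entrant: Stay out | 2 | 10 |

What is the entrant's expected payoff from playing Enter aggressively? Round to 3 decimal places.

9.500

Take the expectation over the incumbent's cost type, weighting each type's action by its prior probability.
E[Enter aggressively] = 0.75·13 + 0.25·(-1) = 9.75 + (-0.25) = 9.5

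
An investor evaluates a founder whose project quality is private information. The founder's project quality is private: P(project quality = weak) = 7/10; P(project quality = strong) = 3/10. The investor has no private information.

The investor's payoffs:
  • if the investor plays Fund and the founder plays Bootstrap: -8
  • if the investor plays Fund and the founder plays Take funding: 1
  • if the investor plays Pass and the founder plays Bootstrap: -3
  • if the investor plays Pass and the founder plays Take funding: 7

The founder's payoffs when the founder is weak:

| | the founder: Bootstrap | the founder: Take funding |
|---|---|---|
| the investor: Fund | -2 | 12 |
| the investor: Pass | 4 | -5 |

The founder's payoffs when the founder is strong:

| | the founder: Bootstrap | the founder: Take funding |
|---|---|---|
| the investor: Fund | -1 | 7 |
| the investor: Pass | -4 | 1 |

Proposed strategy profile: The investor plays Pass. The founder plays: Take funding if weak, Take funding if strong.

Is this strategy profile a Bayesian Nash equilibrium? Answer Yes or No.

No

The investor plays Pass: E[Pass] = 7/10·(7) + 3/10·(7) = 7; E[Fund] = 1. Best-responding. ✓
The founder (project quality weak), facing Pass: Bootstrap gives 4, Take funding gives -5. Proposed Take funding is not best — profitable deviation exists. ✗
The founder (project quality strong), facing Pass: Bootstrap gives -4, Take funding gives 1. Proposed Take funding is best. ✓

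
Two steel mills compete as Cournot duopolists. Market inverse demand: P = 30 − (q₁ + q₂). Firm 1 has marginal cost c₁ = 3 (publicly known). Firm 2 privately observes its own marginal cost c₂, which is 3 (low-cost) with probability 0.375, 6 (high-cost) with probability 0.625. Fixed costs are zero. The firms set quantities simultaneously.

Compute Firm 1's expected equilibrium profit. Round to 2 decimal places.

Each type of Firm 2 best-responds to q₁; Firm 1 best-responds to the expected q₂ over Firm 2's types.
Firm 2 with cost c maximizes (30 − (q₁+q₂) − c)·q₂, giving q₂(c) = (30 − c − q₁)/2.
E[c₂] = 0.375·3 + 0.625·6 = 4.875
Firm 1's FOC against E[q₂] yields q₁ = (30 − 2·3 + E[c₂])/3 = (30 − 6 + 4.875)/3 = 9.625.
E[P] = 30 − (q₁ + E[q₂]) = 12.625; Firm 1's expected profit = (E[P] − 3)·q₁ = (12.625 − 3)·9.625 = 92.6406.

92.64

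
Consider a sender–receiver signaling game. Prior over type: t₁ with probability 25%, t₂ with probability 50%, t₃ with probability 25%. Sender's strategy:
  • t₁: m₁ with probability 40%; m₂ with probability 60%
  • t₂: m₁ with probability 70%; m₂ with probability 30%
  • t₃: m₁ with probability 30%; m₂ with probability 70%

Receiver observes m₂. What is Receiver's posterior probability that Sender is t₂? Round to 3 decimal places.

P(m₂) = 0.25·0.6 + 0.5·0.3 + 0.25·0.7 = 0.475
P(t₂ | m₂) = (0.5·0.3) / 0.475 = 0.15 / 0.475 = 0.315789

0.316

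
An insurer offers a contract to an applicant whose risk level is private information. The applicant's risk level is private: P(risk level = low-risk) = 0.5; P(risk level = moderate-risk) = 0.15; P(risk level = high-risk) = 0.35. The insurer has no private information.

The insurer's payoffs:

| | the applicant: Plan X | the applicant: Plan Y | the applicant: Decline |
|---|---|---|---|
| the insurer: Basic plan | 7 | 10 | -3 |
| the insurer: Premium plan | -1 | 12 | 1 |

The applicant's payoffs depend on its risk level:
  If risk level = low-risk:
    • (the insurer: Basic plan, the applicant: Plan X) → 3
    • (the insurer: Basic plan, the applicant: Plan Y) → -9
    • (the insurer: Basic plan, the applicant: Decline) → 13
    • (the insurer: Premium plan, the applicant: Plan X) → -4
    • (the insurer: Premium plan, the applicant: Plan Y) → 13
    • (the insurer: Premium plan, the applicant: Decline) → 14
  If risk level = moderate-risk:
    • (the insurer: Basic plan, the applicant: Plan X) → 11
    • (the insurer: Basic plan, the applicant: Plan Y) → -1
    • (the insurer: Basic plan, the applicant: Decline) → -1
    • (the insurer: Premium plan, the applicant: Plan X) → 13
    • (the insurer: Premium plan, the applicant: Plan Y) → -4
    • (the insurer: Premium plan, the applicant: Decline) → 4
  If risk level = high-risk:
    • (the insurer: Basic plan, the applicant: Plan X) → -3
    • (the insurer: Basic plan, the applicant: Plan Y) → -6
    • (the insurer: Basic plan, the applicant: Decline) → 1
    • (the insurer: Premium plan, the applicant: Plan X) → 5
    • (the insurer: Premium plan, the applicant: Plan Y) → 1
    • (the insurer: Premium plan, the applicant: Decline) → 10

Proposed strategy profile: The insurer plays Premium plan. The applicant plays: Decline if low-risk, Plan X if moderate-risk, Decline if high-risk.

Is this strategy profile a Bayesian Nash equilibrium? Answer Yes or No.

The insurer plays Premium plan: E[Premium plan] = 0.5·(1) + 0.15·(-1) + 0.35·(1) = 0.7; E[Basic plan] = -1.5. Best-responding. ✓
The applicant (risk level low-risk), facing Premium plan: Plan X gives -4, Plan Y gives 13, Decline gives 14. Proposed Decline is best. ✓
The applicant (risk level moderate-risk), facing Premium plan: Plan X gives 13, Plan Y gives -4, Decline gives 4. Proposed Plan X is best. ✓
The applicant (risk level high-risk), facing Premium plan: Plan X gives 5, Plan Y gives 1, Decline gives 10. Proposed Decline is best. ✓

Yes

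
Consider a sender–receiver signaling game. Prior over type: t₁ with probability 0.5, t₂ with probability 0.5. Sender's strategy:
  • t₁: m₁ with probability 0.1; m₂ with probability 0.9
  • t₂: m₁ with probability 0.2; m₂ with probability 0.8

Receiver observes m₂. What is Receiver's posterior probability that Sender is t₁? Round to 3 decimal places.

P(m₂) = 0.5·0.9 + 0.5·0.8 = 0.85
P(t₁ | m₂) = (0.5·0.9) / 0.85 = 0.45 / 0.85 = 0.529412

0.529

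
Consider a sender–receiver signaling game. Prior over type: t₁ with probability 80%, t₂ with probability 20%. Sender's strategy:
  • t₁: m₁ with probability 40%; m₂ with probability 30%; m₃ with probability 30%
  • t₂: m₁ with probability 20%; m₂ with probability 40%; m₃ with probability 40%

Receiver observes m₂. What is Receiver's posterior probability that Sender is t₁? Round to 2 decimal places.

Apply Bayes' rule using the sender's strategy as the likelihood.
P(m₂) = 0.8·0.3 + 0.2·0.4 = 0.32
P(t₁ | m₂) = (0.8·0.3) / 0.32 = 0.24 / 0.32 = 0.75

0.75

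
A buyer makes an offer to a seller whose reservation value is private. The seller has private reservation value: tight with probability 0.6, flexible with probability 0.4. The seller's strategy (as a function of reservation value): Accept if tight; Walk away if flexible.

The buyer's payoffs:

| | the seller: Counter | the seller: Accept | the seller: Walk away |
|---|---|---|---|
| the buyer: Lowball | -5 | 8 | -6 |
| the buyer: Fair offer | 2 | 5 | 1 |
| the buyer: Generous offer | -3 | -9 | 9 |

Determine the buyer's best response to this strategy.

Compute the buyer's expected payoff for each action, taking the expectation over the seller's type.
E[Lowball] = 0.6·(8) + 0.4·(-6) = 2.4
E[Fair offer] = 0.6·(5) + 0.4·(1) = 3.4
E[Generous offer] = 0.6·(-9) + 0.4·(9) = -1.8
Best response: Fair offer (3.4 is the largest).

Fair offer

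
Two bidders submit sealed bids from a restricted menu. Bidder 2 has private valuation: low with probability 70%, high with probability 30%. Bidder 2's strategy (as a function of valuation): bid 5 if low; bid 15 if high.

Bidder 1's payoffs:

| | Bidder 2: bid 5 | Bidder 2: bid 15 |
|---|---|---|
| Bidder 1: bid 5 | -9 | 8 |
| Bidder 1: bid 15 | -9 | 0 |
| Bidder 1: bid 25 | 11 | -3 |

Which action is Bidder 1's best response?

bid 25

E[bid 5] = 0.7·(-9) + 0.3·(8) = -3.9
E[bid 15] = 0.7·(-9) + 0.3·(0) = -6.3
E[bid 25] = 0.7·(11) + 0.3·(-3) = 6.8
Best response: bid 25 (6.8 is the largest).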